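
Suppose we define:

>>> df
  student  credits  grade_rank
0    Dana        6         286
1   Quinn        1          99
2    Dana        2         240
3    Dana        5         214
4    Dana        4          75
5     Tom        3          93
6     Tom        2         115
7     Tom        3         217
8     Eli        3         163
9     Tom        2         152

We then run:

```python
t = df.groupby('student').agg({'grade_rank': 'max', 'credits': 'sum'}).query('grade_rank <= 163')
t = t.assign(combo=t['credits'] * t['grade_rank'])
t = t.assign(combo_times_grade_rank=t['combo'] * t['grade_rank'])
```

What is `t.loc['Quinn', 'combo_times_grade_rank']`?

9801

group by student: max(grade_rank), sum(credits):
         grade_rank  credits
student                     
Dana            286       17
Eli             163        3
Quinn            99        1
Tom             217       10
filter rows where grade_rank <= 163:
         grade_rank  credits
student                     
Eli             163        3
Quinn            99        1
add column combo = t['credits'] * t['grade_rank']:
         grade_rank  credits  combo
student                            
Eli             163        3    489
Quinn            99        1     99
add column combo_times_grade_rank = t['combo'] * t['grade_rank']:
         grade_rank  credits  combo  combo_times_grade_rank
student                                                    
Eli             163        3    489                   79707
Quinn            99        1     99                    9801
Then the value at row 'Quinn', column 'combo_times_grade_rank': 9801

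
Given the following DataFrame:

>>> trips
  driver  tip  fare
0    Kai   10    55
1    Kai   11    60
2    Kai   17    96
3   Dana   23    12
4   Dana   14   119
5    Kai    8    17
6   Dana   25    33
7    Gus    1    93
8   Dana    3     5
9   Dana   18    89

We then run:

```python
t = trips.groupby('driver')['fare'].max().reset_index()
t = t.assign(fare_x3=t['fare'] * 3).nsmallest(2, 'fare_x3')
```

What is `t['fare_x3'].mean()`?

group by driver, max of fare:
driver
Dana    119
Gus      93
Kai      96
Name: fare, dtype: int64
reset_index():
  driver  fare
0   Dana   119
1    Gus    93
2    Kai    96
add column fare_x3 = t['fare'] * 3:
  driver  fare  fare_x3
0   Dana   119      357
1    Gus    93      279
2    Kai    96      288
take 2 rows with smallest fare_x3:
  driver  fare  fare_x3
1    Gus    93      279
2    Kai    96      288

283.5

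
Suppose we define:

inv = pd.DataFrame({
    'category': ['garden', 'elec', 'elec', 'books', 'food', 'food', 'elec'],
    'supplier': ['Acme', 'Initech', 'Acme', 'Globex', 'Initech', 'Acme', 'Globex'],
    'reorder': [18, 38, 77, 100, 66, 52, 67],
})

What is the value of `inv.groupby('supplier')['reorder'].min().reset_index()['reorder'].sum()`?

123

group by supplier, min of reorder:
supplier
Acme       18
Globex     67
Initech    38
Name: reorder, dtype: int64
reset_index():
  supplier  reorder
0     Acme       18
1   Globex       67
2  Initech       38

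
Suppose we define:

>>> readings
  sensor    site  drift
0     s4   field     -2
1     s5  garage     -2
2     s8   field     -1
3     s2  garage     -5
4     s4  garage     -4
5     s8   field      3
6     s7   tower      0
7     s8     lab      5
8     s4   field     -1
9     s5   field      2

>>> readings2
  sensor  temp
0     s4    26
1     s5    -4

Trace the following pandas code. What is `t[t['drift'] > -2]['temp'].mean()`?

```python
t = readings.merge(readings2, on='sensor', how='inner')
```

merge on 'sensor' (how='inner') → 5 rows:
  sensor    site  drift  temp
0     s4   field     -2    26
1     s5  garage     -2    -4
2     s4  garage     -4    26
3     s4   field     -1    26
4     s5   field      2    -4
filter rows where drift > -2:
  sensor   site  drift  temp
3     s4  field     -1    26
4     s5  field      2    -4
So mean() = 11.0.

11.0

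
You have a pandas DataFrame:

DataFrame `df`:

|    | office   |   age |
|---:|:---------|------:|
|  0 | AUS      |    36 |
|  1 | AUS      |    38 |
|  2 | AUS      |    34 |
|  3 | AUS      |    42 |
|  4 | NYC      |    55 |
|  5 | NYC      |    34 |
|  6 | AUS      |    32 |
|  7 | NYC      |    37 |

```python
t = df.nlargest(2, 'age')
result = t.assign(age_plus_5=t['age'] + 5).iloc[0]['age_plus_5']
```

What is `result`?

take 2 rows with largest age:
  office  age
4    NYC   55
3    AUS   42
add column age_plus_5 = t['age'] + 5:
  office  age  age_plus_5
4    NYC   55          60
3    AUS   42          47
The value at position 0, column 'age_plus_5' is 60.

60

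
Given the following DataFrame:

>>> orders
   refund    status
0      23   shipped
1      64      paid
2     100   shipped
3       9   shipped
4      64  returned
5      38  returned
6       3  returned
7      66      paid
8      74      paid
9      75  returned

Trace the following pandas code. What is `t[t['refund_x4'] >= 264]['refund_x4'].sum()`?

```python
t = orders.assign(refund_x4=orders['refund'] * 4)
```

1260

add column refund_x4 = orders['refund'] * 4:
   refund    status  refund_x4
0      23   shipped         92
1      64      paid        256
2     100   shipped        400
3       9   shipped         36
4      64  returned        256
5      38  returned        152
6       3  returned         12
7      66      paid        264
8      74      paid        296
9      75  returned        300
filter rows where refund_x4 >= 264:
   refund    status  refund_x4
2     100   shipped        400
7      66      paid        264
8      74      paid        296
9      75  returned        300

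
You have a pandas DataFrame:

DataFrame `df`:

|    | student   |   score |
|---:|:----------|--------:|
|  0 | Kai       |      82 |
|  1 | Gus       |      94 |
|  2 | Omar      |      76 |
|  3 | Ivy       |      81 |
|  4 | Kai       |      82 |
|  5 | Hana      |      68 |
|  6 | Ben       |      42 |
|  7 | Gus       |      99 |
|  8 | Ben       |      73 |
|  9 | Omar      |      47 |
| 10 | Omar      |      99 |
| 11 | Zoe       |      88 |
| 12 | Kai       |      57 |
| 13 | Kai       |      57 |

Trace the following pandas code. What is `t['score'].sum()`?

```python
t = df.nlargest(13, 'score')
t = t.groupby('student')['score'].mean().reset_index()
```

take 13 rows with largest score:
   student  score
7      Gus     99
10    Omar     99
1      Gus     94
11     Zoe     88
0      Kai     82
4      Kai     82
3      Ivy     81
2     Omar     76
8      Ben     73
5     Hana     68
12     Kai     57
13     Kai     57
9     Omar     47
group by student, mean of score:
student
Ben     73.0
Gus     96.5
Hana    68.0
Ivy     81.0
Kai     69.5
Omar    74.0
Zoe     88.0
Name: score, dtype: float64
reset_index():
  student  score
0     Ben   73.0
1     Gus   96.5
2    Hana   68.0
3     Ivy   81.0
4     Kai   69.5
5    Omar   74.0
6     Zoe   88.0
Then the sum of column 'score': 550.0

550.0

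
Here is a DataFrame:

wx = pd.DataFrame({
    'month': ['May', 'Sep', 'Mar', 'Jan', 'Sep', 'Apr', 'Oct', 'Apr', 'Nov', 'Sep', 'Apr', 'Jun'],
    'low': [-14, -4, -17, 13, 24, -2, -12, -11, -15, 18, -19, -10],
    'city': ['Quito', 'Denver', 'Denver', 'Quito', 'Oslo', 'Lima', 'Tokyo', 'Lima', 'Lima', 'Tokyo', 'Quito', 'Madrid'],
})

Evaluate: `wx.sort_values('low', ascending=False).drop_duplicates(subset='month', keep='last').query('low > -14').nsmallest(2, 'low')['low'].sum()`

-22

sort by low descending:
   month  low    city
4    Sep   24    Oslo
9    Sep   18   Tokyo
3    Jan   13   Quito
5    Apr   -2    Lima
1    Sep   -4  Denver
11   Jun  -10  Madrid
7    Apr  -11    Lima
6    Oct  -12   Tokyo
0    May  -14   Quito
8    Nov  -15    Lima
2    Mar  -17  Denver
10   Apr  -19   Quito
drop duplicate month (keep=last):
   month  low    city
3    Jan   13   Quito
1    Sep   -4  Denver
11   Jun  -10  Madrid
6    Oct  -12   Tokyo
0    May  -14   Quito
8    Nov  -15    Lima
2    Mar  -17  Denver
10   Apr  -19   Quito
filter rows where low > -14:
   month  low    city
3    Jan   13   Quito
1    Sep   -4  Denver
11   Jun  -10  Madrid
6    Oct  -12   Tokyo
take 2 rows with smallest low:
   month  low    city
6    Oct  -12   Tokyo
11   Jun  -10  Madrid
Reading off the sum of column 'low', we get -22.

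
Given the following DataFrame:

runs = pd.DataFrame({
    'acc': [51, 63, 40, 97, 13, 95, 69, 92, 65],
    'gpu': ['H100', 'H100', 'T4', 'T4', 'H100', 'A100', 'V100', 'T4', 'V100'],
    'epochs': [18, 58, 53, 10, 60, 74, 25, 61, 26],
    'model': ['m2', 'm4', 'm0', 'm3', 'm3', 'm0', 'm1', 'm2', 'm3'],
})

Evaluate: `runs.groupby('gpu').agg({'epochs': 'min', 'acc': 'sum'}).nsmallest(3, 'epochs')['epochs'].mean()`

group by gpu: min(epochs), sum(acc):
      epochs  acc
gpu              
A100      74   95
H100      18  127
T4        10  229
V100      25  134
take 3 rows with smallest epochs:
      epochs  acc
gpu              
T4        10  229
H100      18  127
V100      25  134
The mean of column 'epochs' is 17.6666666667.

17.6666666667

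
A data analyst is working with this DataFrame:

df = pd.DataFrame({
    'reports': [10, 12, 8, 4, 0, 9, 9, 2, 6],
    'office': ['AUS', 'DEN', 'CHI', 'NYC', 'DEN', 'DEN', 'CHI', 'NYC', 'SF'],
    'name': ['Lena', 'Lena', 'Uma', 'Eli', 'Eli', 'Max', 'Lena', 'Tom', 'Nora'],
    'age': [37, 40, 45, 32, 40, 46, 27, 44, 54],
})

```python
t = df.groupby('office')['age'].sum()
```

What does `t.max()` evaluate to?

group by office, sum of age:
office
AUS     37
CHI     72
DEN    126
NYC     76
SF      54
Name: age, dtype: int64
max of the resulting series → 126

126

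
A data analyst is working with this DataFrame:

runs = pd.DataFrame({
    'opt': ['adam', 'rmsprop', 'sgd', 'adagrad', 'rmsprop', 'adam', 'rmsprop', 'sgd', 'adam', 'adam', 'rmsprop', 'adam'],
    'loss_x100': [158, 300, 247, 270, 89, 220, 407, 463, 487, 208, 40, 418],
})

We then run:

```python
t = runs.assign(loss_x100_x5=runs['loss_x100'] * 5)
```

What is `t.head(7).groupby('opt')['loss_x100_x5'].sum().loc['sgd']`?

1235

add column loss_x100_x5 = runs['loss_x100'] * 5:
        opt  loss_x100  loss_x100_x5
0      adam        158           790
1   rmsprop        300          1500
2       sgd        247          1235
3   adagrad        270          1350
4   rmsprop         89           445
5      adam        220          1100
6   rmsprop        407          2035
7       sgd        463          2315
8      adam        487          2435
9      adam        208          1040
10  rmsprop         40           200
11     adam        418          2090
take first 7 rows:
       opt  loss_x100  loss_x100_x5
0     adam        158           790
1  rmsprop        300          1500
2      sgd        247          1235
3  adagrad        270          1350
4  rmsprop         89           445
5     adam        220          1100
6  rmsprop        407          2035
group by opt, sum of loss_x100_x5:
opt
adagrad    1350
adam       1890
rmsprop    3980
sgd        1235
Name: loss_x100_x5, dtype: int64
Taking the value at index 'sgd' gives 1235.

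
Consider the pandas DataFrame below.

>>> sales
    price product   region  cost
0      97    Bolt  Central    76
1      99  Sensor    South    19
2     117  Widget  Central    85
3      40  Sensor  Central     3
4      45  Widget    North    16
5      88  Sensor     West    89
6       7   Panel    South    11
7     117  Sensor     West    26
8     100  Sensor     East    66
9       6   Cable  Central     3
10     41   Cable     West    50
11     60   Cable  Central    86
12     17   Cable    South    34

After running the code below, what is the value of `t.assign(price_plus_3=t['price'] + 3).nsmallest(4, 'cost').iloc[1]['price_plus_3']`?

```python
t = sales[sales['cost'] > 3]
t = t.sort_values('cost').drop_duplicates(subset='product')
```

48

filter rows where cost > 3:
    price product   region  cost
0      97    Bolt  Central    76
1      99  Sensor    South    19
2     117  Widget  Central    85
4      45  Widget    North    16
5      88  Sensor     West    89
6       7   Panel    South    11
7     117  Sensor     West    26
8     100  Sensor     East    66
10     41   Cable     West    50
11     60   Cable  Central    86
12     17   Cable    South    34
sort by cost:
    price product   region  cost
6       7   Panel    South    11
4      45  Widget    North    16
1      99  Sensor    South    19
7     117  Sensor     West    26
12     17   Cable    South    34
10     41   Cable     West    50
8     100  Sensor     East    66
0      97    Bolt  Central    76
2     117  Widget  Central    85
11     60   Cable  Central    86
5      88  Sensor     West    89
drop duplicate product (keep=first):
    price product   region  cost
6       7   Panel    South    11
4      45  Widget    North    16
1      99  Sensor    South    19
12     17   Cable    South    34
0      97    Bolt  Central    76
add column price_plus_3 = t['price'] + 3:
    price product   region  cost  price_plus_3
6       7   Panel    South    11            10
4      45  Widget    North    16            48
1      99  Sensor    South    19           102
12     17   Cable    South    34            20
0      97    Bolt  Central    76           100
take 4 rows with smallest cost:
    price product region  cost  price_plus_3
6       7   Panel  South    11            10
4      45  Widget  North    16            48
1      99  Sensor  South    19           102
12     17   Cable  South    34            20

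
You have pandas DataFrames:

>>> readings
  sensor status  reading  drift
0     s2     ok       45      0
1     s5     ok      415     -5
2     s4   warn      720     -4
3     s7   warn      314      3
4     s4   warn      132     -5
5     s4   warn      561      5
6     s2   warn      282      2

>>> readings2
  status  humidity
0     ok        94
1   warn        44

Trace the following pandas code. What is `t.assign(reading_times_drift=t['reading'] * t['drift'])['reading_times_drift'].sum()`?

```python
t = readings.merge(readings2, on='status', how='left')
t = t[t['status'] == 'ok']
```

-2075

merge on 'status' (how='left') → 7 rows:
  sensor status  reading  drift  humidity
0     s2     ok       45      0        94
1     s5     ok      415     -5        94
2     s4   warn      720     -4        44
3     s7   warn      314      3        44
4     s4   warn      132     -5        44
5     s4   warn      561      5        44
6     s2   warn      282      2        44
filter rows where status == 'ok':
  sensor status  reading  drift  humidity
0     s2     ok       45      0        94
1     s5     ok      415     -5        94
add column reading_times_drift = t['reading'] * t['drift']:
  sensor status  reading  drift  humidity  reading_times_drift
0     s2     ok       45      0        94                    0
1     s5     ok      415     -5        94                -2075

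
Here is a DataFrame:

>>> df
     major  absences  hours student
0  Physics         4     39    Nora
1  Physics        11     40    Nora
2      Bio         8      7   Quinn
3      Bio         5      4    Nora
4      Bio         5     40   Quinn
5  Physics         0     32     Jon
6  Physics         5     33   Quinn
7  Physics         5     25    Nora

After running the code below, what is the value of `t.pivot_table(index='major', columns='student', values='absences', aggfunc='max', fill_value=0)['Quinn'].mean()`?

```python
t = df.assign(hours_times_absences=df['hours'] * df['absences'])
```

add column hours_times_absences = df['hours'] * df['absences']:
     major  absences  hours student  hours_times_absences
0  Physics         4     39    Nora                   156
1  Physics        11     40    Nora                   440
2      Bio         8      7   Quinn                    56
3      Bio         5      4    Nora                    20
4      Bio         5     40   Quinn                   200
5  Physics         0     32     Jon                     0
6  Physics         5     33   Quinn                   165
7  Physics         5     25    Nora                   125
pivot: rows=major, cols=student, max(absences):
student  Jon  Nora  Quinn
major                    
Bio        0     5      8
Physics    0    11      5
Reading off the mean of column 'Quinn', we get 6.5.

6.5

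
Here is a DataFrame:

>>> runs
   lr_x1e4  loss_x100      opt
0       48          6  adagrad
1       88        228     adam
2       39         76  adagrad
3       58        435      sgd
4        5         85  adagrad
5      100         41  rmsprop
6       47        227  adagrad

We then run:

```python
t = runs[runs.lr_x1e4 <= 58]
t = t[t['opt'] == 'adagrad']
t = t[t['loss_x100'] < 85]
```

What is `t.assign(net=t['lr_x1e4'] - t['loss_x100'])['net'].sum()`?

5

filter rows where lr_x1e4 <= 58:
   lr_x1e4  loss_x100      opt
0       48          6  adagrad
2       39         76  adagrad
3       58        435      sgd
4        5         85  adagrad
6       47        227  adagrad
filter rows where opt == 'adagrad':
   lr_x1e4  loss_x100      opt
0       48          6  adagrad
2       39         76  adagrad
4        5         85  adagrad
6       47        227  adagrad
filter rows where loss_x100 < 85:
   lr_x1e4  loss_x100      opt
0       48          6  adagrad
2       39         76  adagrad
add column net = t['lr_x1e4'] - t['loss_x100']:
   lr_x1e4  loss_x100      opt  net
0       48          6  adagrad   42
2       39         76  adagrad  -37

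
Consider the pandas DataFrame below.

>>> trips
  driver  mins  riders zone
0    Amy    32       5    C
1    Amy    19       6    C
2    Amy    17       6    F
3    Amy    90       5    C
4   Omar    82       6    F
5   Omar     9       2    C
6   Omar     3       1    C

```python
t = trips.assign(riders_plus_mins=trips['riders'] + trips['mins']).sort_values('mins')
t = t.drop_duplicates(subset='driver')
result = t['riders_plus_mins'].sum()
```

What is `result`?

add column riders_plus_mins = trips['riders'] + trips['mins']:
  driver  mins  riders zone  riders_plus_mins
0    Amy    32       5    C                37
1    Amy    19       6    C                25
2    Amy    17       6    F                23
3    Amy    90       5    C                95
4   Omar    82       6    F                88
5   Omar     9       2    C                11
6   Omar     3       1    C                 4
sort by mins:
  driver  mins  riders zone  riders_plus_mins
6   Omar     3       1    C                 4
5   Omar     9       2    C                11
2    Amy    17       6    F                23
1    Amy    19       6    C                25
0    Amy    32       5    C                37
4   Omar    82       6    F                88
3    Amy    90       5    C                95
drop duplicate driver (keep=first):
  driver  mins  riders zone  riders_plus_mins
6   Omar     3       1    C                 4
2    Amy    17       6    F                23
sum of column 'riders_plus_mins' → 27

27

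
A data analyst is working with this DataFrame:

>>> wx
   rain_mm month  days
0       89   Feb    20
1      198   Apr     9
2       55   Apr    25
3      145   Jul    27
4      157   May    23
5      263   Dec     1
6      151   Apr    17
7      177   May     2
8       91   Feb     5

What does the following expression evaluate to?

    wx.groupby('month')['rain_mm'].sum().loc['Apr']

404

group by month, sum of rain_mm:
month
Apr    404
Dec    263
Feb    180
Jul    145
May    334
Name: rain_mm, dtype: int64
So loc['Apr'] = 404.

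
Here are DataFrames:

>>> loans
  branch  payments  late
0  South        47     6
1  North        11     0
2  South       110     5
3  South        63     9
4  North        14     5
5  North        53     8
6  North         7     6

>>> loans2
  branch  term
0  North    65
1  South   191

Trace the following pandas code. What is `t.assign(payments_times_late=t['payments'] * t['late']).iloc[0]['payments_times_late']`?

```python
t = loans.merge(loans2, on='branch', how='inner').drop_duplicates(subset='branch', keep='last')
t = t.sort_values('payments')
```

merge on 'branch' (how='inner') → 7 rows:
  branch  payments  late  term
0  South        47     6   191
1  North        11     0    65
2  South       110     5   191
3  South        63     9   191
4  North        14     5    65
5  North        53     8    65
6  North         7     6    65
drop duplicate branch (keep=last):
  branch  payments  late  term
3  South        63     9   191
6  North         7     6    65
sort by payments:
  branch  payments  late  term
6  North         7     6    65
3  South        63     9   191
add column payments_times_late = t['payments'] * t['late']:
  branch  payments  late  term  payments_times_late
6  North         7     6    65                   42
3  South        63     9   191                  567

42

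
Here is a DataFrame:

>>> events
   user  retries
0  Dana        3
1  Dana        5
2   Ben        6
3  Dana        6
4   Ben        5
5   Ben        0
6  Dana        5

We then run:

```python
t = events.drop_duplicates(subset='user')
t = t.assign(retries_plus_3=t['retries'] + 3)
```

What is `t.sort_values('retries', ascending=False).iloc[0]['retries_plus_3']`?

drop duplicate user (keep=first):
   user  retries
0  Dana        3
2   Ben        6
add column retries_plus_3 = t['retries'] + 3:
   user  retries  retries_plus_3
0  Dana        3               6
2   Ben        6               9
sort by retries descending:
   user  retries  retries_plus_3
2   Ben        6               9
0  Dana        3               6
Finally, value at position 0, column 'retries_plus_3' = 9.

9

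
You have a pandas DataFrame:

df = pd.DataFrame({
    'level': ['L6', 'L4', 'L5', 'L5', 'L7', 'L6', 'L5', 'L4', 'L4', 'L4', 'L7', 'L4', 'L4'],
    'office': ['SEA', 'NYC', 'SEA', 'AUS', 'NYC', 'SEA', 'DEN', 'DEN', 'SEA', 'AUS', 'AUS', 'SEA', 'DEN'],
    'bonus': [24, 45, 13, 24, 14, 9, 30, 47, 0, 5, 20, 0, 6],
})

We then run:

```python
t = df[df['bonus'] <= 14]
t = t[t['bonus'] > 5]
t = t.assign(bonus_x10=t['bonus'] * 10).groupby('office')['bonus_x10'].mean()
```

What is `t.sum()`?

filter rows where bonus <= 14:
   level office  bonus
2     L5    SEA     13
4     L7    NYC     14
5     L6    SEA      9
8     L4    SEA      0
9     L4    AUS      5
11    L4    SEA      0
12    L4    DEN      6
filter rows where bonus > 5:
   level office  bonus
2     L5    SEA     13
4     L7    NYC     14
5     L6    SEA      9
12    L4    DEN      6
add column bonus_x10 = t['bonus'] * 10:
   level office  bonus  bonus_x10
2     L5    SEA     13        130
4     L7    NYC     14        140
5     L6    SEA      9         90
12    L4    DEN      6         60
group by office, mean of bonus_x10:
office
DEN     60.0
NYC    140.0
SEA    110.0
Name: bonus_x10, dtype: float64
Hence 310.0.

310.0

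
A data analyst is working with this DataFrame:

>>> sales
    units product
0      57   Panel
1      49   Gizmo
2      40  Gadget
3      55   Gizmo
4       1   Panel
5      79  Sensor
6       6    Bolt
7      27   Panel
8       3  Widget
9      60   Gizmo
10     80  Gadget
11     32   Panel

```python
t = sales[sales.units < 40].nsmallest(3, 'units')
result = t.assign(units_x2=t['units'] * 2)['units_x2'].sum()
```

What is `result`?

20

filter rows where units < 40:
    units product
4       1   Panel
6       6    Bolt
7      27   Panel
8       3  Widget
11     32   Panel
take 3 rows with smallest units:
   units product
4      1   Panel
8      3  Widget
6      6    Bolt
add column units_x2 = t['units'] * 2:
   units product  units_x2
4      1   Panel         2
8      3  Widget         6
6      6    Bolt        12
The sum of column 'units_x2' is 20.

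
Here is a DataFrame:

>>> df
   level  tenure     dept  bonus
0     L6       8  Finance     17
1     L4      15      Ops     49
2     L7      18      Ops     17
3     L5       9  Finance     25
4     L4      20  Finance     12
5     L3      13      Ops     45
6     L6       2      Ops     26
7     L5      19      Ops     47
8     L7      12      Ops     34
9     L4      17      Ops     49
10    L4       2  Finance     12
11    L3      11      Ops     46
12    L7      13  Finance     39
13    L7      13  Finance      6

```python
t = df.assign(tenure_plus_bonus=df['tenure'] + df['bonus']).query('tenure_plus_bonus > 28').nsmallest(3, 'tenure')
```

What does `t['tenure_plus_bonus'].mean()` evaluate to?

45.6666666667

add column tenure_plus_bonus = df['tenure'] + df['bonus']:
   level  tenure     dept  bonus  tenure_plus_bonus
0     L6       8  Finance     17                 25
1     L4      15      Ops     49                 64
2     L7      18      Ops     17                 35
3     L5       9  Finance     25                 34
4     L4      20  Finance     12                 32
5     L3      13      Ops     45                 58
6     L6       2      Ops     26                 28
7     L5      19      Ops     47                 66
8     L7      12      Ops     34                 46
9     L4      17      Ops     49                 66
10    L4       2  Finance     12                 14
11    L3      11      Ops     46                 57
12    L7      13  Finance     39                 52
13    L7      13  Finance      6                 19
filter rows where tenure_plus_bonus > 28:
   level  tenure     dept  bonus  tenure_plus_bonus
1     L4      15      Ops     49                 64
2     L7      18      Ops     17                 35
3     L5       9  Finance     25                 34
4     L4      20  Finance     12                 32
5     L3      13      Ops     45                 58
7     L5      19      Ops     47                 66
8     L7      12      Ops     34                 46
9     L4      17      Ops     49                 66
11    L3      11      Ops     46                 57
12    L7      13  Finance     39                 52
take 3 rows with smallest tenure:
   level  tenure     dept  bonus  tenure_plus_bonus
3     L5       9  Finance     25                 34
11    L3      11      Ops     46                 57
8     L7      12      Ops     34                 46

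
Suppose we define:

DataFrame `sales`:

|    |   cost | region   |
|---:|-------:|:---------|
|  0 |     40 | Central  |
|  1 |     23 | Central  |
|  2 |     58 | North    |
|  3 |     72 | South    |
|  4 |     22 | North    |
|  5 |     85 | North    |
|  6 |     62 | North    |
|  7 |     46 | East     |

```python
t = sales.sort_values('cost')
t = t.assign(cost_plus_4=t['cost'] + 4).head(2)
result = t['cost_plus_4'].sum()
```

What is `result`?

sort by cost:
   cost   region
4    22    North
1    23  Central
0    40  Central
7    46     East
2    58    North
6    62    North
3    72    South
5    85    North
add column cost_plus_4 = t['cost'] + 4:
   cost   region  cost_plus_4
4    22    North           26
1    23  Central           27
0    40  Central           44
7    46     East           50
2    58    North           62
6    62    North           66
3    72    South           76
5    85    North           89
take first 2 rows:
   cost   region  cost_plus_4
4    22    North           26
1    23  Central           27
Then the sum of column 'cost_plus_4': 53

53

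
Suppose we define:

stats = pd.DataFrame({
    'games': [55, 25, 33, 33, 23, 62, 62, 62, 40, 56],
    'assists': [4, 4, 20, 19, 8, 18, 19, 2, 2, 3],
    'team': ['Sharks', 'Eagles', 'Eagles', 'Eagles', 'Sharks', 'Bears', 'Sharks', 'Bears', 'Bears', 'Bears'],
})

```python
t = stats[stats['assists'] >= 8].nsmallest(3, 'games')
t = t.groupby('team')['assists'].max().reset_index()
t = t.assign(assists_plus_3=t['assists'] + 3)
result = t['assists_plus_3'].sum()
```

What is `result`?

34

filter rows where assists >= 8:
   games  assists    team
2     33       20  Eagles
3     33       19  Eagles
4     23        8  Sharks
5     62       18   Bears
6     62       19  Sharks
take 3 rows with smallest games:
   games  assists    team
4     23        8  Sharks
2     33       20  Eagles
3     33       19  Eagles
group by team, max of assists:
team
Eagles    20
Sharks     8
Name: assists, dtype: int64
reset_index():
     team  assists
0  Eagles       20
1  Sharks        8
add column assists_plus_3 = t['assists'] + 3:
     team  assists  assists_plus_3
0  Eagles       20              23
1  Sharks        8              11
Finally, sum of column 'assists_plus_3' = 34.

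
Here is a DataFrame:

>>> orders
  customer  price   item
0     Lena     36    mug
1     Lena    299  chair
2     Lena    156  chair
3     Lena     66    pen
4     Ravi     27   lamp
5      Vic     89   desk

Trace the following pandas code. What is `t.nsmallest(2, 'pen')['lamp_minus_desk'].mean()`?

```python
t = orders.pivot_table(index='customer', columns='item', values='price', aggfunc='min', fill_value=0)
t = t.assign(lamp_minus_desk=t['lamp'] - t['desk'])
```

-31.0

pivot: rows=customer, cols=item, min(price):
item      chair  desk  lamp  mug  pen
customer                             
Lena        156     0     0   36   66
Ravi          0     0    27    0    0
Vic           0    89     0    0    0
add column lamp_minus_desk = t['lamp'] - t['desk']:
item      chair  desk  lamp  mug  pen  lamp_minus_desk
customer                                              
Lena        156     0     0   36   66                0
Ravi          0     0    27    0    0               27
Vic           0    89     0    0    0              -89
take 2 rows with smallest pen:
item      chair  desk  lamp  mug  pen  lamp_minus_desk
customer                                              
Ravi          0     0    27    0    0               27
Vic           0    89     0    0    0              -89
The mean of column 'lamp_minus_desk' is -31.0.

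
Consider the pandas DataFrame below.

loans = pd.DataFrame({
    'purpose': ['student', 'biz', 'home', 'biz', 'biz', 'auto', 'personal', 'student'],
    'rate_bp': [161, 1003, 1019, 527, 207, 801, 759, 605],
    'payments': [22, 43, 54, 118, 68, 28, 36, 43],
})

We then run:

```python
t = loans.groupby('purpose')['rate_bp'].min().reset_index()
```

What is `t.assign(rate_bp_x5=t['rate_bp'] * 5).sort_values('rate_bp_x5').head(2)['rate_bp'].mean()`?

184.0

group by purpose, min of rate_bp:
purpose
auto         801
biz          207
home        1019
personal     759
student      161
Name: rate_bp, dtype: int64
reset_index():
    purpose  rate_bp
0      auto      801
1       biz      207
2      home     1019
3  personal      759
4   student      161
add column rate_bp_x5 = t['rate_bp'] * 5:
    purpose  rate_bp  rate_bp_x5
0      auto      801        4005
1       biz      207        1035
2      home     1019        5095
3  personal      759        3795
4   student      161         805
sort by rate_bp_x5:
    purpose  rate_bp  rate_bp_x5
4   student      161         805
1       biz      207        1035
3  personal      759        3795
0      auto      801        4005
2      home     1019        5095
take first 2 rows:
   purpose  rate_bp  rate_bp_x5
4  student      161         805
1      biz      207        1035
Then the mean of column 'rate_bp': 184.0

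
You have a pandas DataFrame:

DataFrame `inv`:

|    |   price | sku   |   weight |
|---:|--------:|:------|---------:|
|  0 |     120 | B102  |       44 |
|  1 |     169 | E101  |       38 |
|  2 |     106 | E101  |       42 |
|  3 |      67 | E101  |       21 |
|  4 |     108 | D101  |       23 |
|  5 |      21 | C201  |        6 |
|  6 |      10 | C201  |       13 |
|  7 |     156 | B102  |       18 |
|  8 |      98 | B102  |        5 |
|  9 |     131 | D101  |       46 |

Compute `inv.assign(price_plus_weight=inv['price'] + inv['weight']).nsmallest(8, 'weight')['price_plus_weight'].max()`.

207

add column price_plus_weight = inv['price'] + inv['weight']:
   price   sku  weight  price_plus_weight
0    120  B102      44                164
1    169  E101      38                207
2    106  E101      42                148
3     67  E101      21                 88
4    108  D101      23                131
5     21  C201       6                 27
6     10  C201      13                 23
7    156  B102      18                174
8     98  B102       5                103
9    131  D101      46                177
take 8 rows with smallest weight:
   price   sku  weight  price_plus_weight
8     98  B102       5                103
5     21  C201       6                 27
6     10  C201      13                 23
7    156  B102      18                174
3     67  E101      21                 88
4    108  D101      23                131
1    169  E101      38                207
2    106  E101      42                148
Hence 207.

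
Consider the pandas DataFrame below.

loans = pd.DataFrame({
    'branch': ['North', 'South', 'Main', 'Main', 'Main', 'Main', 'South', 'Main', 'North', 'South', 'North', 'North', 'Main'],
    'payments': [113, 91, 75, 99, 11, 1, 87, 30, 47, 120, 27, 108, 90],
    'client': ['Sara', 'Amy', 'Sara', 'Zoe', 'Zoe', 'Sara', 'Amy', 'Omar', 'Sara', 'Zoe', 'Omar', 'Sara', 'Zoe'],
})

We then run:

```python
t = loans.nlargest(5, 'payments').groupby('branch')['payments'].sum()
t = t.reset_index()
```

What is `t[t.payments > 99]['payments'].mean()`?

216.0

take 5 rows with largest payments:
   branch  payments client
9   South       120    Zoe
0   North       113   Sara
11  North       108   Sara
3    Main        99    Zoe
1   South        91    Amy
group by branch, sum of payments:
branch
Main      99
North    221
South    211
Name: payments, dtype: int64
reset_index():
  branch  payments
0   Main        99
1  North       221
2  South       211
filter rows where payments > 99:
  branch  payments
1  North       221
2  South       211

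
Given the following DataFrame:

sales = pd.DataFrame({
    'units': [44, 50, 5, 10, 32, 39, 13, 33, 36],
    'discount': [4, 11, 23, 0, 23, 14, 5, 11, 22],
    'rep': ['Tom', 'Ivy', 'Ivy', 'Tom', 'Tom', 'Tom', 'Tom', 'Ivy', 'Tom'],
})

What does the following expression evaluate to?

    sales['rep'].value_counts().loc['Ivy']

3

value_counts of rep:
rep
Tom    6
Ivy    3
Name: count, dtype: int64
Reading off the value at index 'Ivy', we get 3.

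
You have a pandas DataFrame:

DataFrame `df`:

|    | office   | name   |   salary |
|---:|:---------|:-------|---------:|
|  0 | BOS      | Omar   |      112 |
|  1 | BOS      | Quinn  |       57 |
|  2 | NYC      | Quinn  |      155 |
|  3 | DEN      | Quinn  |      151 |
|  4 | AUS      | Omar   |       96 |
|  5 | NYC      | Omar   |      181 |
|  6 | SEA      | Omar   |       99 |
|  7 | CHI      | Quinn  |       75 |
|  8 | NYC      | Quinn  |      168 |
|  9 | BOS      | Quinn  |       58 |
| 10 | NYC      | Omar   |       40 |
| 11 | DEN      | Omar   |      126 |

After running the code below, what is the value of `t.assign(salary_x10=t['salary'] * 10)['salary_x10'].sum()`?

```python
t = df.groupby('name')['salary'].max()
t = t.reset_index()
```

3490

group by name, max of salary:
name
Omar     181
Quinn    168
Name: salary, dtype: int64
reset_index():
    name  salary
0   Omar     181
1  Quinn     168
add column salary_x10 = t['salary'] * 10:
    name  salary  salary_x10
0   Omar     181        1810
1  Quinn     168        1680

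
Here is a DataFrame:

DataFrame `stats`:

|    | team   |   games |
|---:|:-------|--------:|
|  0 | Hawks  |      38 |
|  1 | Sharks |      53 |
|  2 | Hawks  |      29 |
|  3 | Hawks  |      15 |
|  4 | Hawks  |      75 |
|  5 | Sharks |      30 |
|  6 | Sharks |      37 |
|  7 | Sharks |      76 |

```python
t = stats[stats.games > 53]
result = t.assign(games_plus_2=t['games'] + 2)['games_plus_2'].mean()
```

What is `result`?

77.5

filter rows where games > 53:
     team  games
4   Hawks     75
7  Sharks     76
add column games_plus_2 = t['games'] + 2:
     team  games  games_plus_2
4   Hawks     75            77
7  Sharks     76            78
Then the mean of column 'games_plus_2': 77.5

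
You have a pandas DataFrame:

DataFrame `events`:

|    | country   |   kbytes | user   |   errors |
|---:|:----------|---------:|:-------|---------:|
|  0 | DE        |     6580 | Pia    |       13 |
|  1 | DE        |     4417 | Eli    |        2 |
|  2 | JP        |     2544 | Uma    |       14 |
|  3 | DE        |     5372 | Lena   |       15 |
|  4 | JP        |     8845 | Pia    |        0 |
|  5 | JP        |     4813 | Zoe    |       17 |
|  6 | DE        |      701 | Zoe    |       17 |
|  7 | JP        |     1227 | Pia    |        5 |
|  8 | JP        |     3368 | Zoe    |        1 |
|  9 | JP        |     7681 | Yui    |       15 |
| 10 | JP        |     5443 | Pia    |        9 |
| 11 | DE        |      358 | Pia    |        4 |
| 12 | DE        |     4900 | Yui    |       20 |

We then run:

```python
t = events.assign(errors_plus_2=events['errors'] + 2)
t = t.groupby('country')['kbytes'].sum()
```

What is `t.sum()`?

56249

add column errors_plus_2 = events['errors'] + 2:
   country  kbytes  user  errors  errors_plus_2
0       DE    6580   Pia      13             15
1       DE    4417   Eli       2              4
2       JP    2544   Uma      14             16
3       DE    5372  Lena      15             17
4       JP    8845   Pia       0              2
5       JP    4813   Zoe      17             19
6       DE     701   Zoe      17             19
7       JP    1227   Pia       5              7
8       JP    3368   Zoe       1              3
9       JP    7681   Yui      15             17
10      JP    5443   Pia       9             11
11      DE     358   Pia       4              6
12      DE    4900   Yui      20             22
group by country, sum of kbytes:
country
DE    22328
JP    33921
Name: kbytes, dtype: int64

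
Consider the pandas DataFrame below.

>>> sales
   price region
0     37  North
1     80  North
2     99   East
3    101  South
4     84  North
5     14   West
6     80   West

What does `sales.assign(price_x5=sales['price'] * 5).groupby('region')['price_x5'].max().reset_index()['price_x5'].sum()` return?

1820

add column price_x5 = sales['price'] * 5:
   price region  price_x5
0     37  North       185
1     80  North       400
2     99   East       495
3    101  South       505
4     84  North       420
5     14   West        70
6     80   West       400
group by region, max of price_x5:
region
East     495
North    420
South    505
West     400
Name: price_x5, dtype: int64
reset_index():
  region  price_x5
0   East       495
1  North       420
2  South       505
3   West       400
The sum of column 'price_x5' is 1820.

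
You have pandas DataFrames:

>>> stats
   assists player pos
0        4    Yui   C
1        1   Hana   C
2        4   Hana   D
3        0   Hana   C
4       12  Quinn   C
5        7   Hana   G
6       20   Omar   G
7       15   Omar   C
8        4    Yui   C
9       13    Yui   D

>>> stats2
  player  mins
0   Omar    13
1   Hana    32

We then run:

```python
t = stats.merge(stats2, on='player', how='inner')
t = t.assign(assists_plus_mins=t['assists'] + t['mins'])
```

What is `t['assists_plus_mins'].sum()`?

merge on 'player' (how='inner') → 6 rows:
   assists player pos  mins
0        1   Hana   C    32
1        4   Hana   D    32
2        0   Hana   C    32
3        7   Hana   G    32
4       20   Omar   G    13
5       15   Omar   C    13
add column assists_plus_mins = t['assists'] + t['mins']:
   assists player pos  mins  assists_plus_mins
0        1   Hana   C    32                 33
1        4   Hana   D    32                 36
2        0   Hana   C    32                 32
3        7   Hana   G    32                 39
4       20   Omar   G    13                 33
5       15   Omar   C    13                 28
sum of column 'assists_plus_mins' → 201

201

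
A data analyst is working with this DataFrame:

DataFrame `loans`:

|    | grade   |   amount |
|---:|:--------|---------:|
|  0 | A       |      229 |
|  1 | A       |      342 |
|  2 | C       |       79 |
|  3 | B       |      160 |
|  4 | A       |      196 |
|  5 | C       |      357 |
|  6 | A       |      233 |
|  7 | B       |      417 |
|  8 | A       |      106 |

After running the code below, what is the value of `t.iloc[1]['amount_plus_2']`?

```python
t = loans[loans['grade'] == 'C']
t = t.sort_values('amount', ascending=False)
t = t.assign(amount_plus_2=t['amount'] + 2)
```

filter rows where grade == 'C':
  grade  amount
2     C      79
5     C     357
sort by amount descending:
  grade  amount
5     C     357
2     C      79
add column amount_plus_2 = t['amount'] + 2:
  grade  amount  amount_plus_2
5     C     357            359
2     C      79             81
value at position 1, column 'amount_plus_2' → 81

81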